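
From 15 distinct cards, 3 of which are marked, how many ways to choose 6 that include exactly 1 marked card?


Choose 1 of the 3 marked cards and 5 of the other 12 cards:
C(3,1)×C(12,5) = 3×792 = 2376

2376


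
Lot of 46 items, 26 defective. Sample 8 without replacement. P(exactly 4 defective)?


Hypergeometric: C(26,4)×C(20,4)/C(46,8)
= 14950×4845/260932815 = 16150/58179

P(X=4) = 16150/58179 ≈ 27.76%


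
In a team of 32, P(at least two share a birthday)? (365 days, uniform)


P(all different) = Π(365-i)/365 for i=0..31
= 0.246652
P(match) = 1 - 0.246652 = 0.753348

P ≈ 0.7533 ≈ 75.33%


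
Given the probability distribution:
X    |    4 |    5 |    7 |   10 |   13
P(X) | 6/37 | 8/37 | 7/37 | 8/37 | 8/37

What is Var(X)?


E[X] = 297/37
E[X²] = 2791/37
Var(X) = E[X²] - (E[X])² = 2791/37 - 88209/1369 = 15058/1369

Var(X) = 15058/1369 ≈ 10.9993


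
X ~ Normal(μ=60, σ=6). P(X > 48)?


z = (48-60)/6 = -2.0
P(X > 48) = 1 - P(Z ≤ -2.0) = 1 - 0.0228 = 0.9772

P(X > 48) ≈ 0.9772


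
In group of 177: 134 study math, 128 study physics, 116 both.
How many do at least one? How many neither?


|A∪B| = 134+128-116 = 146
Neither = 177-146 = 31

At least one: 146; Neither: 31


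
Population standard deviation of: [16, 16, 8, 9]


Mean = 49/4
  (16-49/4)²=225/16
  (16-49/4)²=225/16
  (8-49/4)²=289/16
  (9-49/4)²=169/16
Σ(x-μ)² = 227/4
σ² = (227/4)/4 = 227/16

σ = √(227/16) ≈ 3.7666


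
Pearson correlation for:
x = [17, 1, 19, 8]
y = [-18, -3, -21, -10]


n=4, Σx=45, Σy=-52, Σxy=-788, Σx²=715, Σy²=874
r = (4×(-788) - 45×(-52))/√((4×715 - 45²)(4×874 - (-52)²))
= -812/√(835×792) = -812/√661320 ≈ -812/813.2158 ≈ -0.9985

r ≈ -0.9985


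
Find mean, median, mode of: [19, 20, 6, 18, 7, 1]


Sorted: [1, 6, 7, 18, 19, 20]
Mean = 71/6
Median = 25/2
Freq: {19: 1, 20: 1, 6: 1, 18: 1, 7: 1, 1: 1}
Mode: No mode

Mean=71/6, Median=25/2, Mode=No mode


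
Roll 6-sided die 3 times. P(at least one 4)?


P(no 4)^3 = (5/6)^3 = 125/216
P(≥1) = 1 - 125/216 = 91/216

P = 91/216 ≈ 42.13%


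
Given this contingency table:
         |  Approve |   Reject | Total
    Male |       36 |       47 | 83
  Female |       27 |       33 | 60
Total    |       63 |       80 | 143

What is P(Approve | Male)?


P(Approve | Male) = 36/(36+47) = 36/83

P(Approve|Male) = 36/83 ≈ 43.37%


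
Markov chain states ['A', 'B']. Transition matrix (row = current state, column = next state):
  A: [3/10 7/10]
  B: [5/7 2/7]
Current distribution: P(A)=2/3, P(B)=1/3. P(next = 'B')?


P(next=B) = Σᵢ P(now=i)×P(i→B)
= 2/3×7/10 + 1/3×2/7
= 7/15 + 2/21 = 59/105

P = 59/105 ≈ 0.5619


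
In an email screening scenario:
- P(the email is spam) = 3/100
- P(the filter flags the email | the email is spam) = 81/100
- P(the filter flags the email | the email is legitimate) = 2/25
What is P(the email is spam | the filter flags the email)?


Using Bayes' theorem:
P(A|B) = P(B|A)·P(A) / P(B)

P(the filter flags the email) = 81/100 × 3/100 + 2/25 × 97/100
= 243/10000 + 97/1250 = 1019/10000

P(the email is spam|the filter flags the email) = (243/10000) / (1019/10000) = 243/1019

P(the email is spam|the filter flags the email) = 243/1019 ≈ 23.85%


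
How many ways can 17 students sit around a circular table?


Circular arrangements of 17 distinct objects: fix one position to break rotational symmetry.
(n-1)! = 16! = 20922789888000

20922789888000


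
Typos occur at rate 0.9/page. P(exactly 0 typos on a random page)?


Poisson(λ=0.9): P(X=0) = e^(-λ)×λ^k/k!
= e^(-0.9) × 0.9^0 / 0!
≈ 0.4065696597 × 1 / 1 ≈ 0.406570

P(X=0) ≈ 0.406570 ≈ 40.66%


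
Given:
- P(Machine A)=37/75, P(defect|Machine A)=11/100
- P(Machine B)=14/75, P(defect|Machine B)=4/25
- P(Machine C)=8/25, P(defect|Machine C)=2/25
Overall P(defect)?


P(B) = Σ P(B|Aᵢ)×P(Aᵢ)
  11/100×37/75 = 407/7500
  4/25×14/75 = 56/1875
  2/25×8/25 = 16/625
Sum = 823/7500

P(defect) = 823/7500 ≈ 10.97%


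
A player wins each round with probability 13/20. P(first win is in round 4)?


Geometric: P(X=4) = (1-p)^(k-1)×p = (7/20)^3×13/20 = 4459/160000

P(X=4) = 4459/160000 ≈ 2.79%


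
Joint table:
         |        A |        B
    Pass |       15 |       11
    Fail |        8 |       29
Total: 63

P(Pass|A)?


P(Pass|A) = 15/(15+8) = 15/23

P = 15/23 ≈ 65.22%


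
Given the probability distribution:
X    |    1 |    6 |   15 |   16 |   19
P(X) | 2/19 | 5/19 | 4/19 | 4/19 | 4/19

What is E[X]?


E[X] = Σ x·P(X=x)
= (1)×(2/19) + (6)×(5/19) + (15)×(4/19) + (16)×(4/19) + (19)×(4/19)
= 232/19

E[X] = 232/19


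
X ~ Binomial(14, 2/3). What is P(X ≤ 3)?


P(X ≤ 3) = Σ P(X=i) for i=0..3
P(X=0) = 1/4782969
P(X=1) = 28/4782969
P(X=2) = 364/4782969
P(X=3) = 2912/4782969
Sum = 3305/4782969

P(X ≤ 3) = 3305/4782969 ≈ 0.07%


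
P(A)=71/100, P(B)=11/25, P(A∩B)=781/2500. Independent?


P(A)×P(B) = 781/2500
P(A∩B) = 781/2500
Equal ✓ → Independent

Yes, independent


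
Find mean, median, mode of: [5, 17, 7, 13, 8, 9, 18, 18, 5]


Sorted: [5, 5, 7, 8, 9, 13, 17, 18, 18]
Mean = 100/9
Median = 9
Freq: {5: 2, 17: 1, 7: 1, 13: 1, 8: 1, 9: 1, 18: 2}
Mode: [5, 18]

Mean=100/9, Median=9, Mode=[5, 18]


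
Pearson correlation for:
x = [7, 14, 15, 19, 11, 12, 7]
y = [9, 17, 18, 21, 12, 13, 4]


n=7, Σx=85, Σy=94, Σxy=1286, Σx²=1145, Σy²=1464
r = (7×1286 - 85×94)/√((7×1145 - 85²)(7×1464 - 94²))
= 1012/√(790×1412) = 1012/√1115480 ≈ 1012/1056.1629 ≈ 0.9582

r ≈ 0.9582


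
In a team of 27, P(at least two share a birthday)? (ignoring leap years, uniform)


P(all different) = Π(365-i)/365 for i=0..26
= 0.373141
P(match) = 1 - 0.373141 = 0.626859

P ≈ 0.6269 ≈ 62.69%


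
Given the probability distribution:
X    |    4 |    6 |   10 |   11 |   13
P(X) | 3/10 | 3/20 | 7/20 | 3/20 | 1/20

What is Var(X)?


E[X] = 79/10
E[X²] = 359/5
Var(X) = E[X²] - (E[X])² = 359/5 - 6241/100 = 939/100

Var(X) = 939/100 ≈ 9.3900


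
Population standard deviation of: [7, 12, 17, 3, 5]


Mean = 44/5
  (7-44/5)²=81/25
  (12-44/5)²=256/25
  (17-44/5)²=1681/25
  (3-44/5)²=841/25
  (5-44/5)²=361/25
Σ(x-μ)² = 644/5
σ² = (644/5)/5 = 644/25

σ = √(644/25) ≈ 5.0754


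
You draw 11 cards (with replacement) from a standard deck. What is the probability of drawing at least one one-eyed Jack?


P(not a one-eyed Jack) = 50/52 = 25/26
P(none in 11 draws) = (25/26)^11 = 2384185791015625/3670344486987776
P(≥1 one-eyed Jack) = 1 - 2384185791015625/3670344486987776 = 1286158695972151/3670344486987776

P = 1286158695972151/3670344486987776 ≈ 35.04%


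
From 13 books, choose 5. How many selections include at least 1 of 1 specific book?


Complement: C(13,5) - C(12,5) = 1287 - 792 = 495

495


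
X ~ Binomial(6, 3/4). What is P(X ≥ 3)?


P(X ≥ 3) = Σ P(X=i) for i=3..6
P(X=3) = 135/1024
P(X=4) = 1215/4096
P(X=5) = 729/2048
P(X=6) = 729/4096
Sum = 1971/2048

P(X ≥ 3) = 1971/2048 ≈ 96.24%


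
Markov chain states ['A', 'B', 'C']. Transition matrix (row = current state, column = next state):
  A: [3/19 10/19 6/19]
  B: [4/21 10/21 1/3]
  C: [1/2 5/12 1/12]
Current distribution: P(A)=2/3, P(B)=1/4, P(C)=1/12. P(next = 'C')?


P(next=C) = Σᵢ P(now=i)×P(i→C)
= 2/3×6/19 + 1/4×1/3 + 1/12×1/12
= 4/19 + 1/12 + 1/144 = 823/2736

P = 823/2736 ≈ 0.3008


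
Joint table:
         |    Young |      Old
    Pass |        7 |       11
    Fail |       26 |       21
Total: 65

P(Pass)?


P(Pass) = (7+11)/65 = 18/65

P(Pass) = 18/65 ≈ 27.69%


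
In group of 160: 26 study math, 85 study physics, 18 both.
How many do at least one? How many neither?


|A∪B| = 26+85-18 = 93
Neither = 160-93 = 67

At least one: 93; Neither: 67


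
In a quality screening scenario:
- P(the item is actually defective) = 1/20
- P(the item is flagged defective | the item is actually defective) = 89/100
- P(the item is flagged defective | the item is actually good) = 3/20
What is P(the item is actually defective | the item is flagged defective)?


Using Bayes' theorem:
P(A|B) = P(B|A)·P(A) / P(B)

P(the item is flagged defective) = 89/100 × 1/20 + 3/20 × 19/20
= 89/2000 + 57/400 = 187/1000

P(the item is actually defective|the item is flagged defective) = (89/2000) / (187/1000) = 89/374

P(the item is actually defective|the item is flagged defective) = 89/374 ≈ 23.80%


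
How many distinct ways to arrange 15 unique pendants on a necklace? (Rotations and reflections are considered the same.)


Free circular arrangements: rotations and reflections both identified.
(n-1)!/2 = 14!/2 = 87178291200/2 = 43589145600

43589145600


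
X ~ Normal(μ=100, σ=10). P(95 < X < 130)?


z₁=(95-100)/10=-0.5, z₂=(130-100)/10=3.0
P = Φ(3.0) - Φ(-0.5) = 0.998650 - 0.308538 = 0.690112 ≈ 0.6901

P(95 < X < 130) ≈ 0.6901


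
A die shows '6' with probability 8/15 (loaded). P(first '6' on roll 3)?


Geometric: P(X=3) = (1-p)^(k-1)×p = (7/15)^2×8/15 = 392/3375

P(X=3) = 392/3375 ≈ 11.61%


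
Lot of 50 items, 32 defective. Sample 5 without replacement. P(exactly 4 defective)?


Hypergeometric: C(32,4)×C(18,1)/C(50,5)
= 35960×18/2118760 = 16182/52969

P(X=4) = 16182/52969 ≈ 30.55%


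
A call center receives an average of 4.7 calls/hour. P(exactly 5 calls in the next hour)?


Poisson(λ=4.7): P(X=5) = e^(-λ)×λ^k/k!
= e^(-4.7) × 4.7^5 / 5!
≈ 0.009095277102 × 2293.45007 / 120 ≈ 0.173830

P(X=5) ≈ 0.173830 ≈ 17.38%


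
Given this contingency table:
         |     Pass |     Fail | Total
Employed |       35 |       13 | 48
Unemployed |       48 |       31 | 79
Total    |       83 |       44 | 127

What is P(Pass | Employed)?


P(Pass | Employed) = 35/(35+13) = 35/48

P(Pass|Employed) = 35/48 ≈ 72.92%


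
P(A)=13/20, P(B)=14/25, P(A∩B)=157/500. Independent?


P(A)×P(B) = 91/250
P(A∩B) = 157/500
Not equal → NOT independent

No, not independent


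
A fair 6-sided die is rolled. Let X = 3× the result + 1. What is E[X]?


E[die] = (1+6)/2 = 7/2
E[X] = 3×7/2 + 1 = 23/2

E[X] = 23/2


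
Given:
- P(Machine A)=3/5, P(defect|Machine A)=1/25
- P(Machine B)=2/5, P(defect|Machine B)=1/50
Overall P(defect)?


P(B) = Σ P(B|Aᵢ)×P(Aᵢ)
  1/25×3/5 = 3/125
  1/50×2/5 = 1/125
Sum = 4/125

P(defect) = 4/125 ≈ 3.20%


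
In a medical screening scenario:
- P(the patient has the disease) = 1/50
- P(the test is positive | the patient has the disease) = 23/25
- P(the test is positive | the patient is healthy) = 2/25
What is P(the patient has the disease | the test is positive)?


Using Bayes' theorem:
P(A|B) = P(B|A)·P(A) / P(B)

P(the test is positive) = 23/25 × 1/50 + 2/25 × 49/50
= 23/1250 + 49/625 = 121/1250

P(the patient has the disease|the test is positive) = (23/1250) / (121/1250) = 23/121

P(the patient has the disease|the test is positive) = 23/121 ≈ 19.01%


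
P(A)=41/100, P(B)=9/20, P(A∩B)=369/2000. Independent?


P(A)×P(B) = 369/2000
P(A∩B) = 369/2000
Equal ✓ → Independent

Yes, independent


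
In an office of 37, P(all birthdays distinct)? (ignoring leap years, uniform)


P(all different) = Π(365-i)/365 for i=0..36
= (365/365)×(364/365)×...×(329/365)
= 0.151266

P ≈ 0.1513 ≈ 15.13%


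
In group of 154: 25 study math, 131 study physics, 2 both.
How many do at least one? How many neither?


|A∪B| = 25+131-2 = 154
Neither = 154-154 = 0

At least one: 154; Neither: 0


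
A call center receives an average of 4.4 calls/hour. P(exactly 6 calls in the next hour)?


Poisson(λ=4.4): P(X=6) = e^(-λ)×λ^k/k!
= e^(-4.4) × 4.4^6 / 6!
≈ 0.0122773399 × 7256.313856 / 720 ≈ 0.123734

P(X=6) ≈ 0.123734 ≈ 12.37%


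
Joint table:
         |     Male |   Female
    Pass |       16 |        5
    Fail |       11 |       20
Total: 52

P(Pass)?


P(Pass) = (16+5)/52 = 21/52

P(Pass) = 21/52 ≈ 40.38%


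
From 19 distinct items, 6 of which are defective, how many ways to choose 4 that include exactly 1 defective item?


Choose 1 of the 6 defective items and 3 of the other 13 items:
C(6,1)×C(13,3) = 6×286 = 1716

1716


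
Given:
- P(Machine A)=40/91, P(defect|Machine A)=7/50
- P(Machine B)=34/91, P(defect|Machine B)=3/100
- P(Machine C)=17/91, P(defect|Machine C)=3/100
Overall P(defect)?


P(B) = Σ P(B|Aᵢ)×P(Aᵢ)
  7/50×40/91 = 4/65
  3/100×34/91 = 51/4550
  3/100×17/91 = 51/9100
Sum = 713/9100

P(defect) = 713/9100 ≈ 7.84%


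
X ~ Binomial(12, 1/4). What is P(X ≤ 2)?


P(X ≤ 2) = Σ P(X=i) for i=0..2
P(X=0) = 531441/16777216
P(X=1) = 531441/4194304
P(X=2) = 1948617/8388608
Sum = 6554439/16777216

P(X ≤ 2) = 6554439/16777216 ≈ 39.07%


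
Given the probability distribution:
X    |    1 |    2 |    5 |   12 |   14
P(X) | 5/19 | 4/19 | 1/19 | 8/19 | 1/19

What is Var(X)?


E[X] = 128/19
E[X²] = 1394/19
Var(X) = E[X²] - (E[X])² = 1394/19 - 16384/361 = 10102/361

Var(X) = 10102/361 ≈ 27.9834


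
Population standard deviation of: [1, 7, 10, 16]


Mean = 34/4 = 17/2
  (1-17/2)²=225/4
  (7-17/2)²=9/4
  (10-17/2)²=9/4
  (16-17/2)²=225/4
Σ(x-μ)² = 117
σ² = 117/4

σ = √(117/4) ≈ 5.4083


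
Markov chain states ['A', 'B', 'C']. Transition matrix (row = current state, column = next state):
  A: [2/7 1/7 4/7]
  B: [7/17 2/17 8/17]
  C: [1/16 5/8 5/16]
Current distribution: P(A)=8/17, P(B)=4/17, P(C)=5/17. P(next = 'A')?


P(next=A) = Σᵢ P(now=i)×P(i→A)
= 8/17×2/7 + 4/17×7/17 + 5/17×1/16
= 16/119 + 28/289 + 5/272 = 8083/32368

P = 8083/32368 ≈ 0.2497


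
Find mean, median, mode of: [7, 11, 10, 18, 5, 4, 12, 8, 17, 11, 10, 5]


Sorted: [4, 5, 5, 7, 8, 10, 10, 11, 11, 12, 17, 18]
Mean = 118/12 = 59/6
Median = 10
Freq: {7: 1, 11: 2, 10: 2, 18: 1, 5: 2, 4: 1, 12: 1, 8: 1, 17: 1}
Mode: [5, 10, 11]

Mean=59/6, Median=10, Mode=[5, 10, 11]


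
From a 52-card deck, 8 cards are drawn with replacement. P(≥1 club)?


P(not a club) = 39/52 = 3/4
P(none in 8 draws) = (3/4)^8 = 6561/65536
P(≥1 club) = 1 - 6561/65536 = 58975/65536

P = 58975/65536 ≈ 89.99%


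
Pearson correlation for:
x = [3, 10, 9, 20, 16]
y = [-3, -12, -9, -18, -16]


n=5, Σx=58, Σy=-58, Σxy=-826, Σx²=846, Σy²=814
r = (5×(-826) - 58×(-58))/√((5×846 - 58²)(5×814 - (-58)²))
= -766/√(866×706) = -766/√611396 ≈ -766/781.9182 ≈ -0.9796

r ≈ -0.9796


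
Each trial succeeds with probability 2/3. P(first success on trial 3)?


Geometric: P(X=3) = (1-p)^(k-1)×p = (1/3)^2×2/3 = 2/27

P(X=3) = 2/27 ≈ 7.41%


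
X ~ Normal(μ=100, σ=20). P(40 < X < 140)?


z₁=(40-100)/20=-3.0, z₂=(140-100)/20=2.0
P = Φ(2.0) - Φ(-3.0) = 0.977250 - 0.001350 = 0.975900 ≈ 0.9759

P(40 < X < 140) ≈ 0.9759


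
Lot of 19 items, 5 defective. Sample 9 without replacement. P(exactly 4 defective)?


Hypergeometric: C(5,4)×C(14,5)/C(19,9)
= 5×2002/92378 = 35/323

P(X=4) = 35/323 ≈ 10.84%


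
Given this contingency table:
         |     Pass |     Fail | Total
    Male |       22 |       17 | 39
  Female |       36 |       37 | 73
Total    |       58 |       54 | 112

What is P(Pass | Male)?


P(Pass | Male) = 22/(22+17) = 22/39

P(Pass|Male) = 22/39 ≈ 56.41%


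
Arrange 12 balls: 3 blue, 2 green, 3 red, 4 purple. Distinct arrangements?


12!/(3!×2!×3!×4!) = 277200

277200


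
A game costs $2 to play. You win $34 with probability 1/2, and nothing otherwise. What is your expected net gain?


E[gain] = (34-2)×1/2 + (-2)×1/2
= 16 - 1 = 15

Expected net gain = $15 ≈ $15.00


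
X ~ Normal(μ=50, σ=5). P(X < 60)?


z = (60-50)/5 = 2.0
P(Z < 2.0) = 0.9772

P(X < 60) ≈ 0.9772


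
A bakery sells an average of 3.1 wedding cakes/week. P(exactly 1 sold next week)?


Poisson(λ=3.1): P(X=1) = e^(-λ)×λ^k/k!
= e^(-3.1) × 3.1^1 / 1!
≈ 0.04504920239 × 3.1 / 1 ≈ 0.139653

P(X=1) ≈ 0.139653 ≈ 13.97%


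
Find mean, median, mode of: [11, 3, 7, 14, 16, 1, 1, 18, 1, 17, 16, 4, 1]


Sorted: [1, 1, 1, 1, 3, 4, 7, 11, 14, 16, 16, 17, 18]
Mean = 110/13
Median = 7
Freq: {11: 1, 3: 1, 7: 1, 14: 1, 16: 2, 1: 4, 18: 1, 17: 1, 4: 1}
Mode: [1]

Mean=110/13, Median=7, Mode=1


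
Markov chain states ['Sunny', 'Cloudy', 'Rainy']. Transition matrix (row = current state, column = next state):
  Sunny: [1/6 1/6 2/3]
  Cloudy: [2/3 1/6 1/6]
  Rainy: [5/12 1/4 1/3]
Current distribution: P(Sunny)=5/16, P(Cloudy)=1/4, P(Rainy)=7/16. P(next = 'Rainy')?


P(next=Rainy) = Σᵢ P(now=i)×P(i→Rainy)
= 5/16×2/3 + 1/4×1/6 + 7/16×1/3
= 5/24 + 1/24 + 7/48 = 19/48

P = 19/48 ≈ 0.3958


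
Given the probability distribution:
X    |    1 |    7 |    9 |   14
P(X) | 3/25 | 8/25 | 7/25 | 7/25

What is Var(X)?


E[X] = 44/5
E[X²] = 2334/25
Var(X) = E[X²] - (E[X])² = 2334/25 - 1936/25 = 398/25

Var(X) = 398/25 ≈ 15.9200


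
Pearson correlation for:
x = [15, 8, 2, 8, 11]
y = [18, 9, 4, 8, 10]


n=5, Σx=44, Σy=49, Σxy=524, Σx²=478, Σy²=585
r = (5×524 - 44×49)/√((5×478 - 44²)(5×585 - 49²))
= 464/√(454×524) = 464/√237896 ≈ 464/487.7458 ≈ 0.9513

r ≈ 0.9513


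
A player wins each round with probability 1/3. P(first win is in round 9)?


Geometric: P(X=9) = (1-p)^(k-1)×p = (2/3)^8×1/3 = 256/19683

P(X=9) = 256/19683 ≈ 1.30%


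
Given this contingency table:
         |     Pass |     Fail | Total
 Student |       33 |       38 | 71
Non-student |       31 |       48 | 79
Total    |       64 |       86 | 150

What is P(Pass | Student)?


P(Pass | Student) = 33/(33+38) = 33/71

P(Pass|Student) = 33/71 ≈ 46.48%


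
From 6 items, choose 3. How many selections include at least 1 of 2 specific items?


Complement: C(6,3) - C(4,3) = 20 - 4 = 16

16


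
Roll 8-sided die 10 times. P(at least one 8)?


P(no 8)^10 = (7/8)^10 = 282475249/1073741824
P(≥1) = 1 - 282475249/1073741824 = 791266575/1073741824

P = 791266575/1073741824 ≈ 73.69%


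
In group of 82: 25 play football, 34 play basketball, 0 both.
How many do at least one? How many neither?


|A∪B| = 25+34-0 = 59
Neither = 82-59 = 23

At least one: 59; Neither: 23


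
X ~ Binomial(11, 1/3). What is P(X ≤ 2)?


P(X ≤ 2) = Σ P(X=i) for i=0..2
P(X=0) = 2048/177147
P(X=1) = 11264/177147
P(X=2) = 28160/177147
Sum = 512/2187

P(X ≤ 2) = 512/2187 ≈ 23.41%


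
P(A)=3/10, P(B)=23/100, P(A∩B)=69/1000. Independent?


P(A)×P(B) = 69/1000
P(A∩B) = 69/1000
Equal ✓ → Independent

Yes, independent


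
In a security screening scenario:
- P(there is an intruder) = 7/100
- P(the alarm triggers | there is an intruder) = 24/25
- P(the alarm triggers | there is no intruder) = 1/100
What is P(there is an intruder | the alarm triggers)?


Using Bayes' theorem:
P(A|B) = P(B|A)·P(A) / P(B)

P(the alarm triggers) = 24/25 × 7/100 + 1/100 × 93/100
= 42/625 + 93/10000 = 153/2000

P(there is an intruder|the alarm triggers) = (42/625) / (153/2000) = 224/255

P(there is an intruder|the alarm triggers) = 224/255 ≈ 87.84%


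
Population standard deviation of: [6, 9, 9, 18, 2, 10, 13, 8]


Mean = 75/8
  (6-75/8)²=729/64
  (9-75/8)²=9/64
  (9-75/8)²=9/64
  (18-75/8)²=4761/64
  (2-75/8)²=3481/64
  (10-75/8)²=25/64
  (13-75/8)²=841/64
  (8-75/8)²=121/64
Σ(x-μ)² = 1247/8
σ² = (1247/8)/8 = 1247/64

σ = √(1247/64) ≈ 4.4141


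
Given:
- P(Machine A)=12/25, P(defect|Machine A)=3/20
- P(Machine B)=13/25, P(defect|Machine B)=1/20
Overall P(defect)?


P(B) = Σ P(B|Aᵢ)×P(Aᵢ)
  3/20×12/25 = 9/125
  1/20×13/25 = 13/500
Sum = 49/500

P(defect) = 49/500 ≈ 9.80%


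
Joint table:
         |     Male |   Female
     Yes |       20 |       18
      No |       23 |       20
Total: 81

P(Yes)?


P(Yes) = (20+18)/81 = 38/81

P(Yes) = 38/81 ≈ 46.91%


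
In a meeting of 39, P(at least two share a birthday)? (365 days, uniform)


P(all different) = Π(365-i)/365 for i=0..38
= 0.121780
P(match) = 1 - 0.121780 = 0.878220

P ≈ 0.8782 ≈ 87.82%


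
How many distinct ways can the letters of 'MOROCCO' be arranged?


Letters: 7, freq: {'M': 1, 'O': 3, 'R': 1, 'C': 2}
7!/(1!×3!×1!×2!) = 5040/12 = 420

420


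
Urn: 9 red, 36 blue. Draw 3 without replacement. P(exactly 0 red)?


Hypergeometric: C(9,0)×C(36,3)/C(45,3)
= 1×7140/14190 = 238/473

P(X=0) = 238/473 ≈ 50.32%


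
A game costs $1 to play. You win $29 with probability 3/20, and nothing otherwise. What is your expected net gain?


E[gain] = (29-1)×3/20 + (-1)×17/20
= 21/5 - 17/20 = 67/20

Expected net gain = $67/20 ≈ $3.35


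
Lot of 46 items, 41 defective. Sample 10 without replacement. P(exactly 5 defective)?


Hypergeometric: C(41,5)×C(5,5)/C(46,10)
= 749398×1/4076350421 = 2/10879

P(X=5) = 2/10879 ≈ 0.02%


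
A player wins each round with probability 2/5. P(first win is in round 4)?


Geometric: P(X=4) = (1-p)^(k-1)×p = (3/5)^3×2/5 = 54/625

P(X=4) = 54/625 ≈ 8.64%


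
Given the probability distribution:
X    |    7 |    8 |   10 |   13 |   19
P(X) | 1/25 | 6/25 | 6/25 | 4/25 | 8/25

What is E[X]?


E[X] = Σ x·P(X=x)
= (7)×(1/25) + (8)×(6/25) + (10)×(6/25) + (13)×(4/25) + (19)×(8/25)
= 319/25

E[X] = 319/25


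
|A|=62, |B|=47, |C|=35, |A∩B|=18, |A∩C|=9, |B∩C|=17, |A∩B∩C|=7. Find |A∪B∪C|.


|A∪B∪C| = 62+47+35-18-9-17+7 = 107

|A∪B∪C| = 107


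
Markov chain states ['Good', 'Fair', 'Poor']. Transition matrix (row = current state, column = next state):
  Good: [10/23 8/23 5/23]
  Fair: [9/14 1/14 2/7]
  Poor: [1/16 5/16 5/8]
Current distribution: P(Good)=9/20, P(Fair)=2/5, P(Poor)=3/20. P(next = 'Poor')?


P(next=Poor) = Σᵢ P(now=i)×P(i→Poor)
= 9/20×5/23 + 2/5×2/7 + 3/20×5/8
= 9/92 + 4/35 + 3/32 = 7879/25760

P = 7879/25760 ≈ 0.3059


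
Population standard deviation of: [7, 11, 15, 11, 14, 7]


Mean = 65/6
  (7-65/6)²=529/36
  (11-65/6)²=1/36
  (15-65/6)²=625/36
  (11-65/6)²=1/36
  (14-65/6)²=361/36
  (7-65/6)²=529/36
Σ(x-μ)² = 341/6
σ² = (341/6)/6 = 341/36

σ = √(341/36) ≈ 3.0777


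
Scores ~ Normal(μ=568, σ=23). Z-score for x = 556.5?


z = (x - μ)/σ = (556.5 - 568)/23 = -0.5

z = -0.5


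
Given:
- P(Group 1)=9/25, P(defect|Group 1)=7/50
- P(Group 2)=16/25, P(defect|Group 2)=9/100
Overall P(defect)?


P(B) = Σ P(B|Aᵢ)×P(Aᵢ)
  7/50×9/25 = 63/1250
  9/100×16/25 = 36/625
Sum = 27/250

P(defect) = 27/250 ≈ 10.80%


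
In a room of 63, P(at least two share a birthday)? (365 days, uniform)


P(all different) = Π(365-i)/365 for i=0..62
= 0.003396
P(match) = 1 - 0.003396 = 0.996604

P ≈ 0.9966 ≈ 99.66%


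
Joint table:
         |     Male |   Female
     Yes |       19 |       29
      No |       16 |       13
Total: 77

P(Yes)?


P(Yes) = (19+29)/77 = 48/77

P(Yes) = 48/77 ≈ 62.34%


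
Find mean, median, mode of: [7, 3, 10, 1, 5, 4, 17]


Sorted: [1, 3, 4, 5, 7, 10, 17]
Mean = 47/7
Median = 5
Freq: {7: 1, 3: 1, 10: 1, 1: 1, 5: 1, 4: 1, 17: 1}
Mode: No mode

Mean=47/7, Median=5, Mode=No mode


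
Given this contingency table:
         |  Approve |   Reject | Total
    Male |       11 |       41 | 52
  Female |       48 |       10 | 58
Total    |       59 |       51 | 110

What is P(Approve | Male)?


P(Approve | Male) = 11/(11+41) = 11/52

P(Approve|Male) = 11/52 ≈ 21.15%


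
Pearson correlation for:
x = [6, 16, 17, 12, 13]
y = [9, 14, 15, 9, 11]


n=5, Σx=64, Σy=58, Σxy=784, Σx²=894, Σy²=704
r = (5×784 - 64×58)/√((5×894 - 64²)(5×704 - 58²))
= 208/√(374×156) = 208/√58344 ≈ 208/241.5450 ≈ 0.8611

r ≈ 0.8611


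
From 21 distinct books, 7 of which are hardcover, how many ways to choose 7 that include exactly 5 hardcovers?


Choose 5 of the 7 hardcovers and 2 of the other 14 books:
C(7,5)×C(14,2) = 21×91 = 1911

1911


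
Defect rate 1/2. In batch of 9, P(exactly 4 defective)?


Binomial: P(X=4) = C(9,4)×p^4×(1-p)^5
= 126 × 1/16 × 1/32 = 63/256

P(X=4) = 63/256 ≈ 24.61%


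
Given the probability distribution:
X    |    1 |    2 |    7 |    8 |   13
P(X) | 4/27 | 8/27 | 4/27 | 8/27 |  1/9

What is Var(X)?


E[X] = 151/27
E[X²] = 139/3
Var(X) = E[X²] - (E[X])² = 139/3 - 22801/729 = 10976/729

Var(X) = 10976/729 ≈ 15.0562


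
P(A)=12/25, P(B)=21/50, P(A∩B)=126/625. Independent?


P(A)×P(B) = 126/625
P(A∩B) = 126/625
Equal ✓ → Independent

Yes, independent


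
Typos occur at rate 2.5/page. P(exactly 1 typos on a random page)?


Poisson(λ=2.5): P(X=1) = e^(-λ)×λ^k/k!
= e^(-2.5) × 2.5^1 / 1!
≈ 0.08208499862 × 2.5 / 1 ≈ 0.205212

P(X=1) ≈ 0.205212 ≈ 20.52%


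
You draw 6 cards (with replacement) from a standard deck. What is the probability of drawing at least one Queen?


P(not a Queen) = 48/52 = 12/13
P(none in 6 draws) = (12/13)^6 = 2985984/4826809
P(≥1 Queen) = 1 - 2985984/4826809 = 1840825/4826809

P = 1840825/4826809 ≈ 38.14%


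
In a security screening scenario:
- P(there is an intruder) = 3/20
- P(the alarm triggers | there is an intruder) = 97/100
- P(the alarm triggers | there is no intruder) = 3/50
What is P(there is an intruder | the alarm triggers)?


Using Bayes' theorem:
P(A|B) = P(B|A)·P(A) / P(B)

P(the alarm triggers) = 97/100 × 3/20 + 3/50 × 17/20
= 291/2000 + 51/1000 = 393/2000

P(there is an intruder|the alarm triggers) = (291/2000) / (393/2000) = 97/131

P(there is an intruder|the alarm triggers) = 97/131 ≈ 74.05%


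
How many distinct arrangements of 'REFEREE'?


Letters: 7, freq: {'R': 2, 'E': 4, 'F': 1}
7!/(2!×4!×1!) = 5040/48 = 105

105


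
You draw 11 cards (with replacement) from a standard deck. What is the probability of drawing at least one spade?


P(not a spade) = 39/52 = 3/4
P(none in 11 draws) = (3/4)^11 = 177147/4194304
P(≥1 spade) = 1 - 177147/4194304 = 4017157/4194304

P = 4017157/4194304 ≈ 95.78%


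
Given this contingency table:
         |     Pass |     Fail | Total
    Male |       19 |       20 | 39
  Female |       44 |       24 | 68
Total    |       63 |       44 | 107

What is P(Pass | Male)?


P(Pass | Male) = 19/(19+20) = 19/39

P(Pass|Male) = 19/39 ≈ 48.72%


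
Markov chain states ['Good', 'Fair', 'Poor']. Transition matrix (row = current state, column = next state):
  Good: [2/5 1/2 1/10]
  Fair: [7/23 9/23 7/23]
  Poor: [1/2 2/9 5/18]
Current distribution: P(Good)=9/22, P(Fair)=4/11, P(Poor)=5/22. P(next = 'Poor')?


P(next=Poor) = Σᵢ P(now=i)×P(i→Poor)
= 9/22×1/10 + 4/11×7/23 + 5/22×5/18
= 9/220 + 28/253 + 25/396 = 4889/22770

P = 4889/22770 ≈ 0.2147


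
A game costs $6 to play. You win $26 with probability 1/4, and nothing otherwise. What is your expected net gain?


E[gain] = (26-6)×1/4 + (-6)×3/4
= 5 - 9/2 = 1/2

Expected net gain = $1/2 ≈ $0.50


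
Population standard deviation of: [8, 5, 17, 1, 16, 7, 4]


Mean = 58/7
  (8-58/7)²=4/49
  (5-58/7)²=529/49
  (17-58/7)²=3721/49
  (1-58/7)²=2601/49
  (16-58/7)²=2916/49
  (7-58/7)²=81/49
  (4-58/7)²=900/49
Σ(x-μ)² = 1536/7
σ² = (1536/7)/7 = 1536/49

σ = √(1536/49) ≈ 5.5988


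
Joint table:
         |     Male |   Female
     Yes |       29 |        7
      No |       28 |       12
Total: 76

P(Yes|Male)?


P(Yes|Male) = 29/(29+28) = 29/57

P = 29/57 ≈ 50.88%


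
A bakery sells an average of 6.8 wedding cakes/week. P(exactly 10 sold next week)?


Poisson(λ=6.8): P(X=10) = e^(-λ)×λ^k/k!
= e^(-6.8) × 6.8^10 / 10!
≈ 0.001113775148 × 211392282.016 / 3628800 ≈ 0.064882

P(X=10) ≈ 0.064882 ≈ 6.49%


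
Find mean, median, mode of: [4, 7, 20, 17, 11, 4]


Sorted: [4, 4, 7, 11, 17, 20]
Mean = 63/6 = 21/2
Median = 9
Freq: {4: 2, 7: 1, 20: 1, 17: 1, 11: 1}
Mode: [4]

Mean=21/2, Median=9, Mode=4


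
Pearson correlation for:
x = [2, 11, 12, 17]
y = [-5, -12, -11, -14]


n=4, Σx=42, Σy=-42, Σxy=-512, Σx²=558, Σy²=486
r = (4×(-512) - 42×(-42))/√((4×558 - 42²)(4×486 - (-42)²))
= -284/√(468×180) = -284/√84240 ≈ -284/290.2413 ≈ -0.9785

r ≈ -0.9785


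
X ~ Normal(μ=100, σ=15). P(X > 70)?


z = (70-100)/15 = -2.0
P(X > 70) = 1 - P(Z ≤ -2.0) = 1 - 0.0228 = 0.9772

P(X > 70) ≈ 0.9772


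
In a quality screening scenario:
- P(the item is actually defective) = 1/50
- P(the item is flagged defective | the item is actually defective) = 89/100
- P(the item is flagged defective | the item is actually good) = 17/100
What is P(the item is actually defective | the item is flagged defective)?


Using Bayes' theorem:
P(A|B) = P(B|A)·P(A) / P(B)

P(the item is flagged defective) = 89/100 × 1/50 + 17/100 × 49/50
= 89/5000 + 833/5000 = 461/2500

P(the item is actually defective|the item is flagged defective) = (89/5000) / (461/2500) = 89/922

P(the item is actually defective|the item is flagged defective) = 89/922 ≈ 9.65%


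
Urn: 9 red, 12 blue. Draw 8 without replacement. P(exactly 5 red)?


Hypergeometric: C(9,5)×C(12,3)/C(21,8)
= 126×220/203490 = 44/323

P(X=5) = 44/323 ≈ 13.62%


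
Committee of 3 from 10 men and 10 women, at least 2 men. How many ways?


Count by #men:
  2M,1W: C(10,2)×C(10,1)=450
  3M,0W: C(10,3)×C(10,0)=120
Total = 570

570


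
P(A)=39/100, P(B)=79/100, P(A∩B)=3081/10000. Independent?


P(A)×P(B) = 3081/10000
P(A∩B) = 3081/10000
Equal ✓ → Independent

Yes, independent


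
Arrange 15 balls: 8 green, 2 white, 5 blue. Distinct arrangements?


15!/(8!×2!×5!) = 135135

135135


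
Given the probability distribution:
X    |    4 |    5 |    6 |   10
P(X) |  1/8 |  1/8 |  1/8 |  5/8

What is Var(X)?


E[X] = 65/8
E[X²] = 577/8
Var(X) = E[X²] - (E[X])² = 577/8 - 4225/64 = 391/64

Var(X) = 391/64 ≈ 6.1094


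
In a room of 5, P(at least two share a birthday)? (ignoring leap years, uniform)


P(all different) = Π(365-i)/365 for i=0..4
= 0.972864
P(match) = 1 - 0.972864 = 0.027136

P ≈ 0.0271 ≈ 2.71%


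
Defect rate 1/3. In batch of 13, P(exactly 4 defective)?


Binomial: P(X=4) = C(13,4)×p^4×(1-p)^9
= 715 × 1/81 × 512/19683 = 366080/1594323

P(X=4) = 366080/1594323 ≈ 22.96%


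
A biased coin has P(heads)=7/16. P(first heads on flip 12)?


Geometric: P(X=12) = (1-p)^(k-1)×p = (9/16)^11×7/16 = 219667417263/281474976710656

P(X=12) = 219667417263/281474976710656 ≈ 0.08%


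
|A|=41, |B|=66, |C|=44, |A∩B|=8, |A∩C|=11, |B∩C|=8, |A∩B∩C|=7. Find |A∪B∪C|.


|A∪B∪C| = 41+66+44-8-11-8+7 = 131

|A∪B∪C| = 131


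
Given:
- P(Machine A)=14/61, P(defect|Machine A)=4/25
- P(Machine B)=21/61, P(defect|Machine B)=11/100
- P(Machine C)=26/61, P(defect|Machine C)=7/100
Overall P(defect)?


P(B) = Σ P(B|Aᵢ)×P(Aᵢ)
  4/25×14/61 = 56/1525
  11/100×21/61 = 231/6100
  7/100×26/61 = 91/3050
Sum = 637/6100

P(defect) = 637/6100 ≈ 10.44%


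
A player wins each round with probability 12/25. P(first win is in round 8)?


Geometric: P(X=8) = (1-p)^(k-1)×p = (13/25)^7×12/25 = 752982204/152587890625

P(X=8) = 752982204/152587890625 ≈ 0.49%


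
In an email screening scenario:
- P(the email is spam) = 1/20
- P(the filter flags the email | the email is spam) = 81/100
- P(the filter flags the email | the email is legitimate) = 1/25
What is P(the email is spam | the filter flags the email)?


Using Bayes' theorem:
P(A|B) = P(B|A)·P(A) / P(B)

P(the filter flags the email) = 81/100 × 1/20 + 1/25 × 19/20
= 81/2000 + 19/500 = 157/2000

P(the email is spam|the filter flags the email) = (81/2000) / (157/2000) = 81/157

P(the email is spam|the filter flags the email) = 81/157 ≈ 51.59%


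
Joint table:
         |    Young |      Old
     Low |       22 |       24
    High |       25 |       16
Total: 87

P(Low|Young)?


P(Low|Young) = 22/(22+25) = 22/47

P = 22/47 ≈ 46.81%


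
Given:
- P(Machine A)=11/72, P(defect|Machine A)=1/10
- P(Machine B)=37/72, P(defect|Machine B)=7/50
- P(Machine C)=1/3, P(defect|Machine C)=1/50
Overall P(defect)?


P(B) = Σ P(B|Aᵢ)×P(Aᵢ)
  1/10×11/72 = 11/720
  7/50×37/72 = 259/3600
  1/50×1/3 = 1/150
Sum = 169/1800

P(defect) = 169/1800 ≈ 9.39%


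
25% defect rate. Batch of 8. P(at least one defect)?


P(all good) = (3/4)^8 = 6561/65536
P(≥1 defect) = 58975/65536

P = 58975/65536 ≈ 89.99%


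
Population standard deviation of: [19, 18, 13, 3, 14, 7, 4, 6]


Mean = 84/8 = 21/2
  (19-21/2)²=289/4
  (18-21/2)²=225/4
  (13-21/2)²=25/4
  (3-21/2)²=225/4
  (14-21/2)²=49/4
  (7-21/2)²=49/4
  (4-21/2)²=169/4
  (6-21/2)²=81/4
Σ(x-μ)² = 278
σ² = 278/8 = 139/4

σ = √(139/4) ≈ 5.8949


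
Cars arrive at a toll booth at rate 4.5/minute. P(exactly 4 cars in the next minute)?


Poisson(λ=4.5): P(X=4) = e^(-λ)×λ^k/k!
= e^(-4.5) × 4.5^4 / 4!
≈ 0.01110899654 × 410.0625 / 24 ≈ 0.189808

P(X=4) ≈ 0.189808 ≈ 18.98%


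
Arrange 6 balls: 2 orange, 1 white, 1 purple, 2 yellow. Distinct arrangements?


6!/(2!×1!×1!×2!) = 180

180


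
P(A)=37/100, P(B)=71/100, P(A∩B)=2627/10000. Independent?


P(A)×P(B) = 2627/10000
P(A∩B) = 2627/10000
Equal ✓ → Independent

Yes, independent


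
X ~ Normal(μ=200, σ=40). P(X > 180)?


z = (180-200)/40 = -0.5
P(X > 180) = 1 - P(Z ≤ -0.5) = 1 - 0.3085 = 0.6915

P(X > 180) ≈ 0.6915


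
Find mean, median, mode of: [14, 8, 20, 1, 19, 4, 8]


Sorted: [1, 4, 8, 8, 14, 19, 20]
Mean = 74/7
Median = 8
Freq: {14: 1, 8: 2, 20: 1, 1: 1, 19: 1, 4: 1}
Mode: [8]

Mean=74/7, Median=8, Mode=8


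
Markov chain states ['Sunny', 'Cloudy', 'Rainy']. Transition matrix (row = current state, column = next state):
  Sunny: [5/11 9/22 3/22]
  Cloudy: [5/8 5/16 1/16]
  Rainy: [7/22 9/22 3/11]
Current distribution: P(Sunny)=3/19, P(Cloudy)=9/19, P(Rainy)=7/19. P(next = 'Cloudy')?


P(next=Cloudy) = Σᵢ P(now=i)×P(i→Cloudy)
= 3/19×9/22 + 9/19×5/16 + 7/19×9/22
= 27/418 + 45/304 + 63/418 = 1215/3344

P = 1215/3344 ≈ 0.3633


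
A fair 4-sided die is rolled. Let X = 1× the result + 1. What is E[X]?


E[die] = (1+4)/2 = 5/2
E[X] = 1×5/2 + 1 = 7/2

E[X] = 7/2


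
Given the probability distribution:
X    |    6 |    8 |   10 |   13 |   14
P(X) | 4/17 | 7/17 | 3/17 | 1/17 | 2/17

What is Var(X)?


E[X] = 151/17
E[X²] = 1453/17
Var(X) = E[X²] - (E[X])² = 1453/17 - 22801/289 = 1900/289

Var(X) = 1900/289 ≈ 6.5744


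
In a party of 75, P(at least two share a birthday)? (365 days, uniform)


P(all different) = Π(365-i)/365 for i=0..74
= 0.000280
P(match) = 1 - 0.000280 = 0.999720

P ≈ 0.9997 ≈ 99.97%


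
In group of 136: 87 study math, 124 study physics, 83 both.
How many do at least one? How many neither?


|A∪B| = 87+124-83 = 128
Neither = 136-128 = 8

At least one: 128; Neither: 8


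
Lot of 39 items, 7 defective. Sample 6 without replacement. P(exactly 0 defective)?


Hypergeometric: C(7,0)×C(32,6)/C(39,6)
= 1×906192/3262623 = 43152/155363

P(X=0) = 43152/155363 ≈ 27.77%


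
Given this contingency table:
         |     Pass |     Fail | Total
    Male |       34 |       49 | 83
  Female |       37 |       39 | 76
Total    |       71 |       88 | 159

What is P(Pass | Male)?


P(Pass | Male) = 34/(34+49) = 34/83

P(Pass|Male) = 34/83 ≈ 40.96%


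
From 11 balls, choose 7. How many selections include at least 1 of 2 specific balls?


Complement: C(11,7) - C(9,7) = 330 - 36 = 294

294


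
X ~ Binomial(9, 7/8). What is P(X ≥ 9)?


P(X ≥ 9) = Σ P(X=i) for i=9..9
P(X=9) = 40353607/134217728
Sum = 40353607/134217728

P(X ≥ 9) = 40353607/134217728 ≈ 30.07%


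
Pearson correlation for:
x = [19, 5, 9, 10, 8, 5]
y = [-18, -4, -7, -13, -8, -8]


n=6, Σx=56, Σy=-58, Σxy=-659, Σx²=656, Σy²=686
r = (6×(-659) - 56×(-58))/√((6×656 - 56²)(6×686 - (-58)²))
= -706/√(800×752) = -706/√601600 ≈ -706/775.6288 ≈ -0.9102

r ≈ -0.9102


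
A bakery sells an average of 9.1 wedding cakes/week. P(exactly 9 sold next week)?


Poisson(λ=9.1): P(X=9) = e^(-λ)×λ^k/k!
= e^(-9.1) × 9.1^9 / 9!
≈ 0.0001116658085 × 427929800.13 / 362880 ≈ 0.131683

P(X=9) ≈ 0.131683 ≈ 13.17%


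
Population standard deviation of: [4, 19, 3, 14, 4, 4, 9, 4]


Mean = 61/8
  (4-61/8)²=841/64
  (19-61/8)²=8281/64
  (3-61/8)²=1369/64
  (14-61/8)²=2601/64
  (4-61/8)²=841/64
  (4-61/8)²=841/64
  (9-61/8)²=121/64
  (4-61/8)²=841/64
Σ(x-μ)² = 1967/8
σ² = (1967/8)/8 = 1967/64

σ = √(1967/64) ≈ 5.5439


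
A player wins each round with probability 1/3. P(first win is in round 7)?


Geometric: P(X=7) = (1-p)^(k-1)×p = (2/3)^6×1/3 = 64/2187

P(X=7) = 64/2187 ≈ 2.93%


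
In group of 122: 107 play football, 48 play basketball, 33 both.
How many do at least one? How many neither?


|A∪B| = 107+48-33 = 122
Neither = 122-122 = 0

At least one: 122; Neither: 0


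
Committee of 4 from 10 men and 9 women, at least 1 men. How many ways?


Count by #men:
  1M,3W: C(10,1)×C(9,3)=840
  2M,2W: C(10,2)×C(9,2)=1620
  3M,1W: C(10,3)×C(9,1)=1080
  4M,0W: C(10,4)×C(9,0)=210
Total = 3750

3750


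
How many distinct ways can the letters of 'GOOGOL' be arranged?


Letters: 6, freq: {'G': 2, 'O': 3, 'L': 1}
6!/(2!×3!×1!) = 720/12 = 60

60


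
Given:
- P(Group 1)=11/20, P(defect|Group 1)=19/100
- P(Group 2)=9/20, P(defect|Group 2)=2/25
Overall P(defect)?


P(B) = Σ P(B|Aᵢ)×P(Aᵢ)
  19/100×11/20 = 209/2000
  2/25×9/20 = 9/250
Sum = 281/2000

P(defect) = 281/2000 ≈ 14.05%


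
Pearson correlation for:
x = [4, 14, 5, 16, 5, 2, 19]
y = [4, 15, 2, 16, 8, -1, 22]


n=7, Σx=65, Σy=66, Σxy=948, Σx²=883, Σy²=1050
r = (7×948 - 65×66)/√((7×883 - 65²)(7×1050 - 66²))
= 2346/√(1956×2994) = 2346/√5856264 ≈ 2346/2419.9719 ≈ 0.9694

r ≈ 0.9694


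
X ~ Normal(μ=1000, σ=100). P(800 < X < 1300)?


z₁=(800-1000)/100=-2.0, z₂=(1300-1000)/100=3.0
P = Φ(3.0) - Φ(-2.0) = 0.998650 - 0.022750 = 0.975900 ≈ 0.9759

P(800 < X < 1300) ≈ 0.9759


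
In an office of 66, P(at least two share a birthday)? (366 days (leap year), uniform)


P(all different) = Π(366-i)/366 for i=0..65
= 0.001939
P(match) = 1 - 0.001939 = 0.998061

P ≈ 0.9981 ≈ 99.81%


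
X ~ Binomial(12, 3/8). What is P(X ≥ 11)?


P(X ≥ 11) = Σ P(X=i) for i=11..12
P(X=11) = 2657205/17179869184
P(X=12) = 531441/68719476736
Sum = 11160261/68719476736

P(X ≥ 11) = 11160261/68719476736 ≈ 0.02%


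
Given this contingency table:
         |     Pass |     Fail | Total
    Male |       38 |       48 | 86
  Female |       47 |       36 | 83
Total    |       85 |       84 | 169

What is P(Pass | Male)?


P(Pass | Male) = 38/(38+48) = 38/86 = 19/43

P(Pass|Male) = 19/43 ≈ 44.19%


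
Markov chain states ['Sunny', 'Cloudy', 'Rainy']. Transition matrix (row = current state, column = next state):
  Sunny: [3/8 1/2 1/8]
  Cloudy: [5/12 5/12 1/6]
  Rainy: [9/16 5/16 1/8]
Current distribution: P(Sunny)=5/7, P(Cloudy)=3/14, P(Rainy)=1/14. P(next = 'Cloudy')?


P(next=Cloudy) = Σᵢ P(now=i)×P(i→Cloudy)
= 5/7×1/2 + 3/14×5/12 + 1/14×5/16
= 5/14 + 5/56 + 5/224 = 15/32

P = 15/32 ≈ 0.4688


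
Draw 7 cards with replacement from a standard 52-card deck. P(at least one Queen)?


P(not a Queen) = 48/52 = 12/13
P(none in 7 draws) = (12/13)^7 = 35831808/62748517
P(≥1 Queen) = 1 - 35831808/62748517 = 26916709/62748517

P = 26916709/62748517 ≈ 42.90%


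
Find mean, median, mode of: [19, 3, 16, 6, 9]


Sorted: [3, 6, 9, 16, 19]
Mean = 53/5
Median = 9
Freq: {19: 1, 3: 1, 16: 1, 6: 1, 9: 1}
Mode: No mode

Mean=53/5, Median=9, Mode=No mode


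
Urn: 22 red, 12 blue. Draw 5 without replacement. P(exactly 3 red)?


Hypergeometric: C(22,3)×C(12,2)/C(34,5)
= 1540×66/278256 = 385/1054

P(X=3) = 385/1054 ≈ 36.53%
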